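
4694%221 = 53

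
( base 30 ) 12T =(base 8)1735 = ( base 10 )989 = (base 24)1h5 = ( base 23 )1k0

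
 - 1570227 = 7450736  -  9020963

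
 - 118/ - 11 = 10+8/11 = 10.73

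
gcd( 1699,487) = 1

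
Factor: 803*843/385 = 3^1*5^( - 1 ) * 7^(-1)*73^1*281^1 = 61539/35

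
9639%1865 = 314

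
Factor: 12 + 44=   56=2^3*7^1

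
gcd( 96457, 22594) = 1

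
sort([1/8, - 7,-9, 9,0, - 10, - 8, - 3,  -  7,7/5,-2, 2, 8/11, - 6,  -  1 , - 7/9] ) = [ - 10 , - 9, - 8, - 7,  -  7 , - 6, - 3, - 2 , - 1 , - 7/9,0, 1/8,8/11,  7/5, 2,9 ] 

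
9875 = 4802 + 5073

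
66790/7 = 66790/7 = 9541.43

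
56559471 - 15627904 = 40931567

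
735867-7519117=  - 6783250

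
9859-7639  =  2220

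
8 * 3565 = 28520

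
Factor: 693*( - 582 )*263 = - 2^1 * 3^3*7^1*11^1*97^1 * 263^1 = -  106074738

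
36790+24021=60811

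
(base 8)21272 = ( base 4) 2022322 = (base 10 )8890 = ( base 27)C57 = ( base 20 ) 124a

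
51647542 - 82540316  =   - 30892774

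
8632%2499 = 1135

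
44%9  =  8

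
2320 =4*580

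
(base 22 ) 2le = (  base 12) A04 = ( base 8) 2644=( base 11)10A3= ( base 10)1444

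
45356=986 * 46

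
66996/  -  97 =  - 691  +  31/97 = - 690.68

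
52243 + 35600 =87843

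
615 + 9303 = 9918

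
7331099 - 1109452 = 6221647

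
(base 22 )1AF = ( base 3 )222122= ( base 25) 13j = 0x2CF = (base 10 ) 719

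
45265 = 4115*11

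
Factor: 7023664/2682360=877958/335295 = 2^1 * 3^(  -  2 )*5^(  -  1)*7451^( - 1)*438979^1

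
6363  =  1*6363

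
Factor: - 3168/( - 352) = 3^2 = 9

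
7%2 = 1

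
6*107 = 642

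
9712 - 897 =8815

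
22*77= 1694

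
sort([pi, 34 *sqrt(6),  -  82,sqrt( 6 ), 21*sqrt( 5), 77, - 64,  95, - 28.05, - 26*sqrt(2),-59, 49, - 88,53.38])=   [ - 88, - 82, - 64, - 59, - 26 *sqrt( 2), - 28.05, sqrt( 6 ),pi,  21*sqrt(5 ), 49, 53.38, 77, 34*sqrt( 6),95]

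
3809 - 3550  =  259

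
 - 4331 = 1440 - 5771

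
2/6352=1/3176 = 0.00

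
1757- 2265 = -508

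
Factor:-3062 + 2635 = -7^1*  61^1 = -427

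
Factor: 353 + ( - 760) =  - 407 = - 11^1*37^1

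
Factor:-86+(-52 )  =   - 2^1*3^1*23^1 = - 138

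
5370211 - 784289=4585922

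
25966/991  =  25966/991 = 26.20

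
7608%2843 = 1922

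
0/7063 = 0 = 0.00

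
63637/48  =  1325 + 37/48 = 1325.77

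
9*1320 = 11880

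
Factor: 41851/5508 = 2^ ( - 2)*3^( - 4 ) * 17^( - 1)*41851^1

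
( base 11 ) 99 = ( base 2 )1101100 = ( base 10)108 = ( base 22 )4k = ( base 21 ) 53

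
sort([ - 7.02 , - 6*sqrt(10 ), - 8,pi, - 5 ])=[ - 6* sqrt( 10),- 8, - 7.02, - 5, pi]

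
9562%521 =184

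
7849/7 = 1121+2/7= 1121.29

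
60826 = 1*60826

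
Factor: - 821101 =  - 821101^1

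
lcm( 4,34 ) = 68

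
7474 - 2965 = 4509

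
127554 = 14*9111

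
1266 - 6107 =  - 4841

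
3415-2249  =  1166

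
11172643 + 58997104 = 70169747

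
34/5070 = 17/2535 = 0.01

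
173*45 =7785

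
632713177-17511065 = 615202112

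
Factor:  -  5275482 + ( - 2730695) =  - 8006177^1= - 8006177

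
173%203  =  173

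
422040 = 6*70340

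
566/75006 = 283/37503 = 0.01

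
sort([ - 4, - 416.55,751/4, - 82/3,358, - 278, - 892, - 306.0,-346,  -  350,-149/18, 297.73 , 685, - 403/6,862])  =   [ -892, - 416.55,-350,-346, - 306.0, - 278, - 403/6, - 82/3,-149/18, - 4, 751/4,297.73,  358, 685, 862 ] 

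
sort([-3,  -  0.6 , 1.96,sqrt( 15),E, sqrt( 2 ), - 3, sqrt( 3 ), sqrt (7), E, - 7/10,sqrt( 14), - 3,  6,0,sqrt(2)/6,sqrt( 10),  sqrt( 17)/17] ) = [ - 3, - 3, - 3, - 7/10, -0.6,0 , sqrt( 2)/6, sqrt( 17) /17, sqrt( 2),  sqrt( 3 ),1.96,sqrt( 7),E,  E,sqrt(10), sqrt( 14), sqrt( 15 ),  6 ] 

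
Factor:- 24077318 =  - 2^1 *12038659^1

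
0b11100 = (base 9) 31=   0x1C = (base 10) 28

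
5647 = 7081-1434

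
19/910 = 19/910 = 0.02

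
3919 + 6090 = 10009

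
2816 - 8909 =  - 6093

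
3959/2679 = 3959/2679 =1.48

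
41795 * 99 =4137705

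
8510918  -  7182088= 1328830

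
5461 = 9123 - 3662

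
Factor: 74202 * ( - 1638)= - 2^2*3^3*7^1*13^1*83^1*149^1 = - 121542876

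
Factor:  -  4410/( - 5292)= 2^(-1 )*3^ ( - 1)*5^1 = 5/6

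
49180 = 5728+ 43452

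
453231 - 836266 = - 383035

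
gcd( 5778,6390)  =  18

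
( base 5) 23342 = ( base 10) 1722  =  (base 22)3C6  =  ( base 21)3J0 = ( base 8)3272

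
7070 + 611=7681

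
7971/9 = 2657/3 = 885.67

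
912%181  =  7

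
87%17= 2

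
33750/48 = 5625/8 =703.12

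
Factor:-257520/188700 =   -  2^2*5^(-1 )*17^( - 1) * 29^1 = -116/85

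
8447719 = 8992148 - 544429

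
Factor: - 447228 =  - 2^2 * 3^3*41^1*101^1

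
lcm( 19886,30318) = 1849398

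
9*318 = 2862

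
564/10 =282/5=56.40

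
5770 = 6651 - 881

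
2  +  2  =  4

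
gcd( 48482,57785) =7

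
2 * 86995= 173990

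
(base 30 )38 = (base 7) 200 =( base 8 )142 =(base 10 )98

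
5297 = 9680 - 4383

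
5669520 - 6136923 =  - 467403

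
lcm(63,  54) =378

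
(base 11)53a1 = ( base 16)1BD9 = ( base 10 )7129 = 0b1101111011001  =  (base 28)92h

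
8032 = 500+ 7532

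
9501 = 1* 9501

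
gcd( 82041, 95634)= 69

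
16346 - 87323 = -70977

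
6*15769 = 94614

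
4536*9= 40824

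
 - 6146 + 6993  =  847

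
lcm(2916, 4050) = 72900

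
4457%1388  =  293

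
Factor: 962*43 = 41366 = 2^1*13^1*37^1*43^1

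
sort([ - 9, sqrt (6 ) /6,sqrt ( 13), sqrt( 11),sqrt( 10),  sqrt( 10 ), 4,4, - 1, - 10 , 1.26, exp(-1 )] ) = [  -  10,  -  9, - 1, exp( - 1),sqrt ( 6)/6, 1.26, sqrt( 10 ), sqrt(10 ), sqrt ( 11 ),  sqrt( 13), 4, 4]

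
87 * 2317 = 201579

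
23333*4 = 93332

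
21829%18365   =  3464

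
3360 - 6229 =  - 2869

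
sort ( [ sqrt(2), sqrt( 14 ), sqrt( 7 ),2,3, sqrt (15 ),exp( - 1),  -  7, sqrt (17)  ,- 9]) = [-9,-7, exp( - 1), sqrt( 2), 2,sqrt (7) , 3,sqrt( 14),sqrt( 15),  sqrt (17) ] 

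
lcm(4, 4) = 4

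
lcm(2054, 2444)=193076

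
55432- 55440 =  - 8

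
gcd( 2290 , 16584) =2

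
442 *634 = 280228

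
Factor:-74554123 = -7^1*113^1*94253^1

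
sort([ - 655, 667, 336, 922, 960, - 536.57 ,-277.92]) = [  -  655, -536.57,- 277.92,  336, 667, 922,960 ] 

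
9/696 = 3/232 = 0.01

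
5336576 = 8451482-3114906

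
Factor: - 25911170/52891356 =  - 2^( - 1)*3^( -1 )*5^1*7^(-1)*47^(- 1 )*53^1*13397^( - 1 )*48889^1 = - 12955585/26445678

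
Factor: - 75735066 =- 2^1*3^1*11^1*29^1*39569^1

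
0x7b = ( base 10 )123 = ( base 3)11120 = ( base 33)3O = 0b1111011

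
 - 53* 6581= - 348793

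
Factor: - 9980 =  - 2^2*5^1*499^1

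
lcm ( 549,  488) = 4392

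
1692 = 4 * 423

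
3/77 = 3/77 = 0.04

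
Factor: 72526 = 2^1 * 36263^1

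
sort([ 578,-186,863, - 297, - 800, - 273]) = [- 800,-297, - 273, - 186, 578,863]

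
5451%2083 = 1285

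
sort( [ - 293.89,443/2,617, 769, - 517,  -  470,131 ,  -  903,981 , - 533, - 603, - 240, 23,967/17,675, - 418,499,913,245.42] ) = [-903, - 603, - 533, - 517, - 470,  -  418, - 293.89,  -  240, 23, 967/17 , 131, 443/2,245.42,499,617, 675,769,913,981]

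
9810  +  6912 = 16722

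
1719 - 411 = 1308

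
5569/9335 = 5569/9335  =  0.60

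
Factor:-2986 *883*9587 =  - 2^1*883^1*1493^1*9587^1 = -  25277448506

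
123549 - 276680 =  - 153131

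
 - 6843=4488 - 11331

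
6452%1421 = 768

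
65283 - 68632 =-3349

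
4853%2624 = 2229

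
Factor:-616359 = -3^1*205453^1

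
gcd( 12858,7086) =6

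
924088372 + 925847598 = 1849935970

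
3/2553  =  1/851 = 0.00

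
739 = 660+79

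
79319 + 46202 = 125521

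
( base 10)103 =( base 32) 37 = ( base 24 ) 47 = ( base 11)94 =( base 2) 1100111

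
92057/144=92057/144=639.28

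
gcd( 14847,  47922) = 147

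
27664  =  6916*4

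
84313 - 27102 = 57211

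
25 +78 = 103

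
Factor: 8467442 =2^1  *773^1*5477^1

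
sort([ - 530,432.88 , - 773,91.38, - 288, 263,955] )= [ - 773  , - 530, - 288, 91.38,263, 432.88, 955 ]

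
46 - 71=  - 25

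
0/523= 0 = 0.00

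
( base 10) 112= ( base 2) 1110000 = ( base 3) 11011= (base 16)70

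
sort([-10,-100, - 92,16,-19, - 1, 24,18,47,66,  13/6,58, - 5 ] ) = [ - 100, -92,-19, - 10 ,-5,-1,13/6,  16, 18,24, 47, 58, 66]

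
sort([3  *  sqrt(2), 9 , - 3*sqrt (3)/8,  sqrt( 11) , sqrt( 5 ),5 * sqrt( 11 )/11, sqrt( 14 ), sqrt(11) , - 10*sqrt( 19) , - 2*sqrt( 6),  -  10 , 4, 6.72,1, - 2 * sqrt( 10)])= [-10 * sqrt( 19), - 10, - 2 * sqrt( 10),-2 *sqrt( 6),  -  3*sqrt(3 ) /8,1,5*sqrt(11)/11,sqrt ( 5), sqrt(11), sqrt( 11 ),sqrt( 14),4 , 3*sqrt( 2),6.72,9]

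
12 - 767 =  - 755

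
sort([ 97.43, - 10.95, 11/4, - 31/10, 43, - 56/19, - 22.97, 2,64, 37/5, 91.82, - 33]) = [ - 33,-22.97 , - 10.95, - 31/10, - 56/19 , 2,11/4 , 37/5, 43, 64, 91.82,97.43]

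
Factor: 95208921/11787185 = 3^2*5^( - 1 )*107^1*98867^1*2357437^( - 1)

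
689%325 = 39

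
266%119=28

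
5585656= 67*83368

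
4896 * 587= 2873952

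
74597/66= 1130 + 17/66 = 1130.26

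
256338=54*4747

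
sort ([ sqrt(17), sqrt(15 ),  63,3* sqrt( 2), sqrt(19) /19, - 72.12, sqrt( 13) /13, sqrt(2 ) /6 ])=[ - 72.12,sqrt( 19 )/19,sqrt(2 ) /6,sqrt( 13)/13,sqrt(15),sqrt( 17), 3*sqrt( 2 ),63] 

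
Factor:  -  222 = -2^1*3^1*37^1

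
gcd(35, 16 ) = 1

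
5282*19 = 100358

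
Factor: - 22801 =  - 151^2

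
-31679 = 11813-43492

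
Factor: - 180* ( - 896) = 161280 = 2^9 * 3^2*5^1*7^1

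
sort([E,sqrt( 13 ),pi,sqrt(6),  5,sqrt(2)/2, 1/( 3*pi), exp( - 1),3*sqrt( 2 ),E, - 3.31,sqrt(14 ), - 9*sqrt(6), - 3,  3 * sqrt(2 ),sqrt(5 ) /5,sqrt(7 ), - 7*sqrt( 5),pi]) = [ - 9 * sqrt( 6 )  , - 7*sqrt (5), - 3.31,-3,  1/(3*pi) , exp(-1),  sqrt(5)/5,sqrt(2 )/2,sqrt(6 ), sqrt(7 ),E, E,pi, pi,sqrt( 13 ) , sqrt( 14 ), 3*sqrt( 2), 3*  sqrt(2 ),5 ] 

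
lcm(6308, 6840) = 567720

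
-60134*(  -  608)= 36561472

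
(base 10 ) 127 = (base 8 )177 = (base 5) 1002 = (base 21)61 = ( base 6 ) 331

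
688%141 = 124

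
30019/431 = 30019/431=   69.65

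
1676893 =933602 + 743291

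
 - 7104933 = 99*(-71767)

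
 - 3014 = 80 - 3094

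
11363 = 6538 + 4825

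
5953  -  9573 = - 3620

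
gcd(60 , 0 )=60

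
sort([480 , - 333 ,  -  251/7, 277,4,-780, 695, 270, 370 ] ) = [-780, - 333,- 251/7,4, 270, 277,370, 480,695]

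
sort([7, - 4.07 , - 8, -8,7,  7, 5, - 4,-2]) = [ - 8,  -  8, - 4.07,  -  4, - 2,5,7,7,7 ]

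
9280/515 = 1856/103  =  18.02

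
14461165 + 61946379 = 76407544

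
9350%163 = 59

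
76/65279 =76/65279 = 0.00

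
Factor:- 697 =-17^1 * 41^1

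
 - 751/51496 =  - 751/51496 = - 0.01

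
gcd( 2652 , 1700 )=68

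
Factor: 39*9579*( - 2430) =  - 907801830 = - 2^1*3^7*5^1*13^1*31^1*103^1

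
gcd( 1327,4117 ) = 1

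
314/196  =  1+ 59/98 =1.60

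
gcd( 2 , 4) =2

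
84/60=7/5 = 1.40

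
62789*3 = 188367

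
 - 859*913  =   - 784267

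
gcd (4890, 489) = 489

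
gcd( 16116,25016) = 4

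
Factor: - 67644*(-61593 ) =2^2* 3^3 * 7^2 * 419^1 * 1879^1 = 4166396892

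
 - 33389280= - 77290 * 432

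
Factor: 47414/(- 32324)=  - 23707/16162  =  - 2^( - 1 )*151^1*157^1*8081^(-1)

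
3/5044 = 3/5044 = 0.00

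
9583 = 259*37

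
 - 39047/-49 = 39047/49  =  796.88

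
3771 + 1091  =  4862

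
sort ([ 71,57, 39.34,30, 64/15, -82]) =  [  -  82,  64/15, 30,  39.34,57 , 71] 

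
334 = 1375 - 1041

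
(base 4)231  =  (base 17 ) 2b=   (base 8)55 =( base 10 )45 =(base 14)33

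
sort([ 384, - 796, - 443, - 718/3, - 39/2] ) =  [ - 796, -443,  -  718/3,-39/2, 384]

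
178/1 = 178   =  178.00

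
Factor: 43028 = 2^2 * 31^1*347^1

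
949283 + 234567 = 1183850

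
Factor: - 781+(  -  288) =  - 1069 = - 1069^1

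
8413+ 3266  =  11679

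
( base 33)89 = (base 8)421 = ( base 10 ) 273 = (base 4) 10101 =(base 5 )2043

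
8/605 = 8/605 = 0.01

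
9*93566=842094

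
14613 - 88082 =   -  73469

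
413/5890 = 413/5890 = 0.07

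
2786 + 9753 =12539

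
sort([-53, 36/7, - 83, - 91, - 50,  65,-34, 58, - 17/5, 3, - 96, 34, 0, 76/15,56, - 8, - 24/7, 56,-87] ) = [ - 96, - 91, - 87, - 83, - 53,  -  50,-34, - 8, - 24/7, - 17/5, 0,  3,76/15, 36/7,34, 56,56, 58, 65]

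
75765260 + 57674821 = 133440081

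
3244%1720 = 1524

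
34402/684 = 50 + 101/342 = 50.30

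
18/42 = 3/7 = 0.43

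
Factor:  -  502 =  - 2^1*251^1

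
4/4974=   2/2487 = 0.00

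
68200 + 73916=142116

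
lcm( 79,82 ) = 6478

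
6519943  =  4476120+2043823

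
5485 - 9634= - 4149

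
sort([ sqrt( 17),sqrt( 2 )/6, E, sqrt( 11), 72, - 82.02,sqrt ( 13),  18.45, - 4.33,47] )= [ - 82.02, - 4.33,sqrt(2) /6, E, sqrt ( 11),sqrt(13),sqrt(17), 18.45,47,72 ] 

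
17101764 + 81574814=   98676578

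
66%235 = 66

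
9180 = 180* 51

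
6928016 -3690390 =3237626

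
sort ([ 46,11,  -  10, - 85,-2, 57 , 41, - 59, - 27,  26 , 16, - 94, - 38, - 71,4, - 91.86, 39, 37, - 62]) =[-94, - 91.86 , -85,  -  71, - 62,  -  59,-38, - 27, - 10,-2,  4, 11,16,26,37, 39, 41, 46, 57] 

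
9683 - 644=9039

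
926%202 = 118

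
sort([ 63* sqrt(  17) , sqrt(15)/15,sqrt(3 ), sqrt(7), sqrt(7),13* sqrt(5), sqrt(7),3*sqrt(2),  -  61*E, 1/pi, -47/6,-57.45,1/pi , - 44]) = [ - 61*E, - 57.45, - 44,-47/6,sqrt(15)/15,1/pi,1/pi,sqrt( 3), sqrt(7), sqrt(7), sqrt(  7), 3*sqrt( 2), 13*sqrt( 5),63*sqrt( 17)] 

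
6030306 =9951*606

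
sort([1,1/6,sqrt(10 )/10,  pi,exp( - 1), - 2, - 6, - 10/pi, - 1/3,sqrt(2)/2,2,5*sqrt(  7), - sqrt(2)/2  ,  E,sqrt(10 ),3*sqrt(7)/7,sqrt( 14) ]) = [-6, - 10/pi, - 2,  -  sqrt (2)/2, - 1/3, 1/6,sqrt (10)/10, exp(-1),sqrt(2) /2,  1,3*sqrt(7)/7,2,E, pi,  sqrt(10),sqrt( 14), 5 * sqrt ( 7) ]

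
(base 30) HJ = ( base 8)1021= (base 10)529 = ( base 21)144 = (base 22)121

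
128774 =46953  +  81821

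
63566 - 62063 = 1503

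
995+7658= 8653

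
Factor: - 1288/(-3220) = 2/5 = 2^1*5^ ( - 1)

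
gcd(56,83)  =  1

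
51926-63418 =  - 11492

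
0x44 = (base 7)125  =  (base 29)2A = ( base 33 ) 22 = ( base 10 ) 68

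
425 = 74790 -74365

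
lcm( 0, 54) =0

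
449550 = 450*999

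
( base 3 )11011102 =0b101111011011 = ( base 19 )87e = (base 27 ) 44B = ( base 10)3035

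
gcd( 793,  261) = 1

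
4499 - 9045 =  - 4546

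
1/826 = 1/826 = 0.00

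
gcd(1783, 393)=1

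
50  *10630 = 531500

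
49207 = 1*49207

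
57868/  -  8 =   -  14467/2= -7233.50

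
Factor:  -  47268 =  - 2^2*3^2 * 13^1*101^1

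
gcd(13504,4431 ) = 211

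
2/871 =2/871 = 0.00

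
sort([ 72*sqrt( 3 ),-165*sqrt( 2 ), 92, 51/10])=[ - 165*sqrt( 2),51/10, 92, 72*sqrt( 3 ) ]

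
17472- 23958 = - 6486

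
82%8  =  2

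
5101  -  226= 4875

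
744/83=8 + 80/83= 8.96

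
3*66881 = 200643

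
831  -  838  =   - 7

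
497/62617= 497/62617 = 0.01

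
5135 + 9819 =14954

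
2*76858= 153716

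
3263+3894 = 7157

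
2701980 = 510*5298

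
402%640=402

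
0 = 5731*0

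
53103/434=1713/14 = 122.36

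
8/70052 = 2/17513 = 0.00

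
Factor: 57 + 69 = 126= 2^1*3^2*7^1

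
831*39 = 32409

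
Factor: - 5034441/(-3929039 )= 3^1  *  43^(- 1 )*139^1 *12073^1 *91373^( - 1 ) 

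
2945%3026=2945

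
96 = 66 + 30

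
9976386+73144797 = 83121183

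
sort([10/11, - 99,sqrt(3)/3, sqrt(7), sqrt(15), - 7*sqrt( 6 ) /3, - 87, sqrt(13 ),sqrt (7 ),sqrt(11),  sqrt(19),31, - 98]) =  [-99, - 98 , - 87, - 7*sqrt( 6)/3,sqrt(3)/3,10/11,sqrt( 7),  sqrt(7), sqrt(11) , sqrt( 13 ), sqrt(15),sqrt( 19 ), 31]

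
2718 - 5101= - 2383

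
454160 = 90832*5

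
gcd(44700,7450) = 7450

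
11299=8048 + 3251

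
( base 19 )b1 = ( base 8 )322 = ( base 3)21210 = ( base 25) 8a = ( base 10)210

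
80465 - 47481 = 32984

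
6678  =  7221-543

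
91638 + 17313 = 108951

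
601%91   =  55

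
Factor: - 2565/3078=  - 5/6 = -  2^( - 1)*3^( - 1)*5^1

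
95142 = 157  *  606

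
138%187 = 138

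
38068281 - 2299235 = 35769046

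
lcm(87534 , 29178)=87534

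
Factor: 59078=2^1 * 109^1* 271^1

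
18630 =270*69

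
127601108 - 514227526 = - 386626418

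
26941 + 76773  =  103714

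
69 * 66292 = 4574148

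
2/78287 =2/78287 = 0.00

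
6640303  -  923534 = 5716769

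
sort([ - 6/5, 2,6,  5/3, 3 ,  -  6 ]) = [  -  6,  -  6/5,  5/3, 2 , 3, 6] 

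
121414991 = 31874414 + 89540577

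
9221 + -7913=1308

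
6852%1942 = 1026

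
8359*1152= 9629568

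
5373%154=137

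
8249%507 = 137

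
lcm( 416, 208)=416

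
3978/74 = 53+28/37=53.76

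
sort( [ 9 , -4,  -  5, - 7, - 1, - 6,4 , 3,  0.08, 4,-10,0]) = [ - 10, -7, - 6  , - 5,  -  4, - 1,  0, 0.08, 3,4, 4, 9 ]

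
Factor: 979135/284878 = 2^( - 1)*5^1*11^(-1)*23^ (-1 ) * 31^1 * 563^(-1 )*6317^1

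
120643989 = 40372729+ 80271260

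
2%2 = 0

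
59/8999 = 59/8999 = 0.01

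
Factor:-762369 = -3^1*199^1*1277^1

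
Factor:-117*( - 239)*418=2^1*3^2*11^1*13^1*19^1*239^1 = 11688534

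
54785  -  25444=29341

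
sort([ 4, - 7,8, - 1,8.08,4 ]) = [  -  7, - 1,4, 4, 8, 8.08 ] 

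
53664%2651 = 644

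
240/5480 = 6/137 = 0.04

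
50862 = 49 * 1038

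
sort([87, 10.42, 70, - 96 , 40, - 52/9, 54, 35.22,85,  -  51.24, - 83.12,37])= [-96,  -  83.12,-51.24,-52/9, 10.42,35.22,37,40,54, 70, 85 , 87]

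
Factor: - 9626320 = -2^4*5^1 * 11^1 * 10939^1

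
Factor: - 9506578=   -2^1*4753289^1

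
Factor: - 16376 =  - 2^3 * 23^1*89^1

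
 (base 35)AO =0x176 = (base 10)374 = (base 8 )566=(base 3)111212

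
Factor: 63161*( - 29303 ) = - 7^2*1289^1*29303^1 =- 1850806783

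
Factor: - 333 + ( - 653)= - 986 = - 2^1*17^1*29^1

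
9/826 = 9/826 = 0.01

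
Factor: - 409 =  - 409^1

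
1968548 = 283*6956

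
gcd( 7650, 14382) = 306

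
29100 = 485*60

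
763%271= 221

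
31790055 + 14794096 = 46584151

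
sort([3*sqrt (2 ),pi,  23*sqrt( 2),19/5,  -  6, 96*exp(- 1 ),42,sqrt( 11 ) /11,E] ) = [ - 6,sqrt( 11)/11, E,pi, 19/5,  3*sqrt( 2) , 23*sqrt (2 ),96* exp(- 1 ),42]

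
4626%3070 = 1556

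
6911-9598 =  - 2687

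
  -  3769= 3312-7081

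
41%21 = 20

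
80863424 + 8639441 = 89502865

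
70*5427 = 379890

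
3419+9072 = 12491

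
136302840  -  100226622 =36076218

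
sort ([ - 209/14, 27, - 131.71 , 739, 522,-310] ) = [ -310 , - 131.71, - 209/14,27,522,739]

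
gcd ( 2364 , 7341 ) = 3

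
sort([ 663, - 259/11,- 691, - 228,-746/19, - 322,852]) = [ - 691, - 322,-228 ,  -  746/19, - 259/11, 663,852 ]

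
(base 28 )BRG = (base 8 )22264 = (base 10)9396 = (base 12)5530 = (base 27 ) co0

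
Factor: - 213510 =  - 2^1*3^1*5^1*11^1 * 647^1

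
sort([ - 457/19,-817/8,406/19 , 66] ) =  [ - 817/8 , - 457/19,406/19, 66 ] 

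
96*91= 8736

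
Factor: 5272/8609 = 2^3*659^1*8609^( - 1 )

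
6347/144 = 44 + 11/144 = 44.08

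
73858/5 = 73858/5=14771.60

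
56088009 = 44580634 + 11507375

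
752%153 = 140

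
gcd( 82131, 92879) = 1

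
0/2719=0=   0.00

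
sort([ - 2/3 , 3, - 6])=[-6,-2/3,3] 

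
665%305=55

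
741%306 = 129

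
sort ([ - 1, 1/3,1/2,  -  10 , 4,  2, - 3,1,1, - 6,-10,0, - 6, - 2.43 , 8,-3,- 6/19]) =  [ - 10,-10,-6, - 6,-3, - 3, - 2.43, - 1,  -  6/19, 0,1/3,1/2,1,1, 2,4, 8] 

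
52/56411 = 52/56411 = 0.00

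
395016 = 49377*8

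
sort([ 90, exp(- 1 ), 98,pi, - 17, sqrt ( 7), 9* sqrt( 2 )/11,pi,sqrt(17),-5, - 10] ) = [ - 17, - 10, - 5,exp( - 1 ), 9*sqrt(2) /11, sqrt(7 ), pi,pi,sqrt( 17), 90,  98] 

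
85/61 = 1  +  24/61 = 1.39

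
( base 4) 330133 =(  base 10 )3871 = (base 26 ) 5IN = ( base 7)14200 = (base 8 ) 7437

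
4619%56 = 27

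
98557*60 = 5913420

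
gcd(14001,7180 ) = 359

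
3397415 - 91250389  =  -87852974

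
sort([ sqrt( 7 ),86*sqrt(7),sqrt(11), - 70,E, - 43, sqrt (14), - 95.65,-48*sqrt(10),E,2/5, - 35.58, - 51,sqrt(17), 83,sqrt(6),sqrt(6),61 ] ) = [ - 48*sqrt(10 ), - 95.65,-70 , - 51,-43, - 35.58,2/5, sqrt(6),sqrt(6 ),sqrt(7), E, E , sqrt ( 11 ),sqrt( 14), sqrt( 17 ) , 61, 83,86*sqrt( 7 )] 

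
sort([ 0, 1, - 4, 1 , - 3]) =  [ - 4, - 3,0, 1,1] 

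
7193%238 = 53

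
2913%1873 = 1040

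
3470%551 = 164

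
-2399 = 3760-6159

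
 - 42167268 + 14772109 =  - 27395159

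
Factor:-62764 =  - 2^2*13^1*17^1*71^1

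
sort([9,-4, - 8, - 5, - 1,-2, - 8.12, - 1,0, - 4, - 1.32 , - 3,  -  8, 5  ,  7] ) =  [ - 8.12,  -  8, - 8,-5, - 4, - 4, - 3, - 2, - 1.32,  -  1, - 1, 0, 5, 7, 9 ]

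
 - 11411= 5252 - 16663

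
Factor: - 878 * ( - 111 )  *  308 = 2^3*3^1*7^1*11^1*37^1*439^1 = 30017064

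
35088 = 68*516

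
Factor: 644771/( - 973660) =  - 2^(-2)*5^( - 1)*89^( - 1)*173^1*547^(- 1)*3727^1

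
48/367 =48/367 = 0.13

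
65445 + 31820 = 97265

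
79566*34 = 2705244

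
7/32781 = 1/4683 = 0.00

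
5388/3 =1796 = 1796.00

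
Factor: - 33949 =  - 17^1* 1997^1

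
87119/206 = 87119/206 = 422.91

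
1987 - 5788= - 3801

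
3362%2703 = 659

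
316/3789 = 316/3789 = 0.08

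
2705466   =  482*5613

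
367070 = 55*6674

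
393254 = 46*8549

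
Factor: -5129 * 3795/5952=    - 6488185/1984 = - 2^( - 6) * 5^1*11^1*23^2 * 31^( - 1)*223^1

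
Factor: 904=2^3*113^1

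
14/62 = 7/31=0.23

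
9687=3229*3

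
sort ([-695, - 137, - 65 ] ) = [ - 695, - 137,- 65] 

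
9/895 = 9/895  =  0.01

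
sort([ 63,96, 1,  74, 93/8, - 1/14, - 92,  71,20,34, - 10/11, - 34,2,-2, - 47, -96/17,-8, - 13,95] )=[ - 92,-47, - 34, - 13, - 8, - 96/17, - 2,  -  10/11, - 1/14,1,2,93/8, 20,34,63, 71,74, 95,  96 ] 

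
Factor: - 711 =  - 3^2*79^1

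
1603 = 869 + 734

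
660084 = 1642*402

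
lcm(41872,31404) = 125616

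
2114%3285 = 2114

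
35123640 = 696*50465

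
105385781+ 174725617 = 280111398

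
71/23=71/23 = 3.09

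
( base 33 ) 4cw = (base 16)12B0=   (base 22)9JA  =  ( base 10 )4784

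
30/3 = 10=10.00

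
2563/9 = 284 + 7/9 = 284.78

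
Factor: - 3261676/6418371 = - 2^2 * 3^( - 1 ) * 11^2*19^( - 1)*23^1 * 293^1*112603^( - 1 ) 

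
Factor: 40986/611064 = 2^(-2)*11^1*41^( - 1 )  =  11/164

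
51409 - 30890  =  20519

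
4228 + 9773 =14001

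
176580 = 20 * 8829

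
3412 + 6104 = 9516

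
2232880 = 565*3952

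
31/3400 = 31/3400 = 0.01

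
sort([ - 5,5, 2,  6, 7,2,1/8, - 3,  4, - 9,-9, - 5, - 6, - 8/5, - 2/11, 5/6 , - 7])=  [-9, - 9, - 7, - 6, - 5, - 5, - 3,-8/5,-2/11, 1/8,5/6,2, 2, 4,5 , 6,7] 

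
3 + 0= 3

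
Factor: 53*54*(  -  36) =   -  2^3*3^5*53^1 = -103032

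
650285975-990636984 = -340351009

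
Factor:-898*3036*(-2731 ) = 2^3*3^1*11^1*23^1*449^1 * 2731^1 = 7445601768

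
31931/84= 380 + 11/84  =  380.13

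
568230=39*14570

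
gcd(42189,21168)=147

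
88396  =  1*88396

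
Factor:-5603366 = - 2^1*19^1*147457^1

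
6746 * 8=53968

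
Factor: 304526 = 2^1*43^1*3541^1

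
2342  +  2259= 4601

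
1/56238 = 1/56238=0.00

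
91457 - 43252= 48205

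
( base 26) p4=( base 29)mg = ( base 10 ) 654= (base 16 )28e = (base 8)1216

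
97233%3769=3008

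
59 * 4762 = 280958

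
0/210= 0  =  0.00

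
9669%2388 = 117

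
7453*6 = 44718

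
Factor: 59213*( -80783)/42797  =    -  7^1 * 11^1* 769^1*42797^( - 1) *80783^1= - 4783403779/42797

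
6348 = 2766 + 3582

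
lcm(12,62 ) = 372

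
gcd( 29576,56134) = 2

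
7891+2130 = 10021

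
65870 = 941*70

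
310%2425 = 310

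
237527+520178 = 757705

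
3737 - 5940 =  -2203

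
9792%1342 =398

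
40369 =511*79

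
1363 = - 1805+3168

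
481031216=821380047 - 340348831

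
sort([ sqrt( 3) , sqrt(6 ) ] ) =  [sqrt ( 3), sqrt (6)] 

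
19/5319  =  19/5319 = 0.00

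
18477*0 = 0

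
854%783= 71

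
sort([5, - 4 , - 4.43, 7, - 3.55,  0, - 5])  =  [ - 5, - 4.43,  -  4, - 3.55,0, 5, 7]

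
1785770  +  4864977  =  6650747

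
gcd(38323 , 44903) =1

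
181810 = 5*36362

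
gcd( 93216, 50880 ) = 96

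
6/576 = 1/96 = 0.01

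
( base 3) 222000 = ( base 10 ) 702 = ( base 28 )P2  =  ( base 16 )2BE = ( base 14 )382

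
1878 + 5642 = 7520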